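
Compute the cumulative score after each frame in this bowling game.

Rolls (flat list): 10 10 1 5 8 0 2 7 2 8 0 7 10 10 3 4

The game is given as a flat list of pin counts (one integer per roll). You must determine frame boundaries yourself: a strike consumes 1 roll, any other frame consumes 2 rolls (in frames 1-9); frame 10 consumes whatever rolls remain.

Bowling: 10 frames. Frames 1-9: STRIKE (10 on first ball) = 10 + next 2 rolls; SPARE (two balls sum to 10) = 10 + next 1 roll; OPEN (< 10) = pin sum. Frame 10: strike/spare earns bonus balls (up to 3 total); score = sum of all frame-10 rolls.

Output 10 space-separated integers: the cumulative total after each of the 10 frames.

Frame 1: STRIKE. 10 + next two rolls (10+1) = 21. Cumulative: 21
Frame 2: STRIKE. 10 + next two rolls (1+5) = 16. Cumulative: 37
Frame 3: OPEN (1+5=6). Cumulative: 43
Frame 4: OPEN (8+0=8). Cumulative: 51
Frame 5: OPEN (2+7=9). Cumulative: 60
Frame 6: SPARE (2+8=10). 10 + next roll (0) = 10. Cumulative: 70
Frame 7: OPEN (0+7=7). Cumulative: 77
Frame 8: STRIKE. 10 + next two rolls (10+3) = 23. Cumulative: 100
Frame 9: STRIKE. 10 + next two rolls (3+4) = 17. Cumulative: 117
Frame 10: OPEN. Sum of all frame-10 rolls (3+4) = 7. Cumulative: 124

Answer: 21 37 43 51 60 70 77 100 117 124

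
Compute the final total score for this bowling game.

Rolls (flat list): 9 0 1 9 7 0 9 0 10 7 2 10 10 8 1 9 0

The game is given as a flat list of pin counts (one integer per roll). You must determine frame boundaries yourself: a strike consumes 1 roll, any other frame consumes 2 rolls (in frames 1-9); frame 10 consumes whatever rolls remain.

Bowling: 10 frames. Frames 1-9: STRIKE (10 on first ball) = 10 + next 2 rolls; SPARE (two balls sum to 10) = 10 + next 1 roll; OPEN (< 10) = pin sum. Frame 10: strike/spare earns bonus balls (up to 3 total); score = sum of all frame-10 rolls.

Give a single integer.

Answer: 135

Derivation:
Frame 1: OPEN (9+0=9). Cumulative: 9
Frame 2: SPARE (1+9=10). 10 + next roll (7) = 17. Cumulative: 26
Frame 3: OPEN (7+0=7). Cumulative: 33
Frame 4: OPEN (9+0=9). Cumulative: 42
Frame 5: STRIKE. 10 + next two rolls (7+2) = 19. Cumulative: 61
Frame 6: OPEN (7+2=9). Cumulative: 70
Frame 7: STRIKE. 10 + next two rolls (10+8) = 28. Cumulative: 98
Frame 8: STRIKE. 10 + next two rolls (8+1) = 19. Cumulative: 117
Frame 9: OPEN (8+1=9). Cumulative: 126
Frame 10: OPEN. Sum of all frame-10 rolls (9+0) = 9. Cumulative: 135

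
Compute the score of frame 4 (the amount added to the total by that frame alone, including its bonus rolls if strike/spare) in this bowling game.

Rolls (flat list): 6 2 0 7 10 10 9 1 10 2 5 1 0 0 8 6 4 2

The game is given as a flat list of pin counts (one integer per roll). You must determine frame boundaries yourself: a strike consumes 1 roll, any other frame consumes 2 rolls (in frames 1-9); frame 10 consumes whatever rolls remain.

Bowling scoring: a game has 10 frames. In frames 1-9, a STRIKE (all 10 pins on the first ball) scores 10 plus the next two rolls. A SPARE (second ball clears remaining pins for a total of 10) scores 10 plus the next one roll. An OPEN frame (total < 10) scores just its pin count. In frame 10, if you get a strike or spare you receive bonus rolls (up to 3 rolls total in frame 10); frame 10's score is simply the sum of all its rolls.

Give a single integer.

Answer: 20

Derivation:
Frame 1: OPEN (6+2=8). Cumulative: 8
Frame 2: OPEN (0+7=7). Cumulative: 15
Frame 3: STRIKE. 10 + next two rolls (10+9) = 29. Cumulative: 44
Frame 4: STRIKE. 10 + next two rolls (9+1) = 20. Cumulative: 64
Frame 5: SPARE (9+1=10). 10 + next roll (10) = 20. Cumulative: 84
Frame 6: STRIKE. 10 + next two rolls (2+5) = 17. Cumulative: 101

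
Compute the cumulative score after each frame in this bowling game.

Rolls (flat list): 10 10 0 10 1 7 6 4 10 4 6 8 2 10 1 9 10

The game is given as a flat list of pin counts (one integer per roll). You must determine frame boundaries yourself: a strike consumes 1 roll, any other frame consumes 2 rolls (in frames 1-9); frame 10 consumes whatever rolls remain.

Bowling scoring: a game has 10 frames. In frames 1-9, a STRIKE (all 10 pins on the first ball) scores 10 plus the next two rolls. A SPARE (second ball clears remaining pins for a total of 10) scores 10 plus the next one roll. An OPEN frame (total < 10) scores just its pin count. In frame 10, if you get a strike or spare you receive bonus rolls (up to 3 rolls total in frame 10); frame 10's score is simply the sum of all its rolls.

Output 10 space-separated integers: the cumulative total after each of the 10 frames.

Answer: 20 40 51 59 79 99 117 137 157 177

Derivation:
Frame 1: STRIKE. 10 + next two rolls (10+0) = 20. Cumulative: 20
Frame 2: STRIKE. 10 + next two rolls (0+10) = 20. Cumulative: 40
Frame 3: SPARE (0+10=10). 10 + next roll (1) = 11. Cumulative: 51
Frame 4: OPEN (1+7=8). Cumulative: 59
Frame 5: SPARE (6+4=10). 10 + next roll (10) = 20. Cumulative: 79
Frame 6: STRIKE. 10 + next two rolls (4+6) = 20. Cumulative: 99
Frame 7: SPARE (4+6=10). 10 + next roll (8) = 18. Cumulative: 117
Frame 8: SPARE (8+2=10). 10 + next roll (10) = 20. Cumulative: 137
Frame 9: STRIKE. 10 + next two rolls (1+9) = 20. Cumulative: 157
Frame 10: SPARE. Sum of all frame-10 rolls (1+9+10) = 20. Cumulative: 177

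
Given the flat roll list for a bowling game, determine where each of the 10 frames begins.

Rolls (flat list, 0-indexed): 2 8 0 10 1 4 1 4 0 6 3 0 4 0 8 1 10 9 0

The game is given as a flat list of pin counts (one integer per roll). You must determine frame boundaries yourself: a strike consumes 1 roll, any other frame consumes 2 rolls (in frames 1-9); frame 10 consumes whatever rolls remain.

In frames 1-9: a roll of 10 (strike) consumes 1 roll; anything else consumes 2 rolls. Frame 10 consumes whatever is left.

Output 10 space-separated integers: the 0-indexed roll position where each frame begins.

Frame 1 starts at roll index 0: rolls=2,8 (sum=10), consumes 2 rolls
Frame 2 starts at roll index 2: rolls=0,10 (sum=10), consumes 2 rolls
Frame 3 starts at roll index 4: rolls=1,4 (sum=5), consumes 2 rolls
Frame 4 starts at roll index 6: rolls=1,4 (sum=5), consumes 2 rolls
Frame 5 starts at roll index 8: rolls=0,6 (sum=6), consumes 2 rolls
Frame 6 starts at roll index 10: rolls=3,0 (sum=3), consumes 2 rolls
Frame 7 starts at roll index 12: rolls=4,0 (sum=4), consumes 2 rolls
Frame 8 starts at roll index 14: rolls=8,1 (sum=9), consumes 2 rolls
Frame 9 starts at roll index 16: roll=10 (strike), consumes 1 roll
Frame 10 starts at roll index 17: 2 remaining rolls

Answer: 0 2 4 6 8 10 12 14 16 17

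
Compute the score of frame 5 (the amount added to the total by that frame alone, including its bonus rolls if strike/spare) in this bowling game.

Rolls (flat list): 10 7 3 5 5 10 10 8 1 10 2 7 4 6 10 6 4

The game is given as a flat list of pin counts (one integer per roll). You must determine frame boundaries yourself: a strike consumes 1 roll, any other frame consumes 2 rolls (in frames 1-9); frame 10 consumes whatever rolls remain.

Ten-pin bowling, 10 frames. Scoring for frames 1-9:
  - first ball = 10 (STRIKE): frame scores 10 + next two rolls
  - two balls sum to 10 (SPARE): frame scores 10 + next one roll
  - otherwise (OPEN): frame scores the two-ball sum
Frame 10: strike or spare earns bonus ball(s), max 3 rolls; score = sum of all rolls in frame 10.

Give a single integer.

Frame 1: STRIKE. 10 + next two rolls (7+3) = 20. Cumulative: 20
Frame 2: SPARE (7+3=10). 10 + next roll (5) = 15. Cumulative: 35
Frame 3: SPARE (5+5=10). 10 + next roll (10) = 20. Cumulative: 55
Frame 4: STRIKE. 10 + next two rolls (10+8) = 28. Cumulative: 83
Frame 5: STRIKE. 10 + next two rolls (8+1) = 19. Cumulative: 102
Frame 6: OPEN (8+1=9). Cumulative: 111
Frame 7: STRIKE. 10 + next two rolls (2+7) = 19. Cumulative: 130

Answer: 19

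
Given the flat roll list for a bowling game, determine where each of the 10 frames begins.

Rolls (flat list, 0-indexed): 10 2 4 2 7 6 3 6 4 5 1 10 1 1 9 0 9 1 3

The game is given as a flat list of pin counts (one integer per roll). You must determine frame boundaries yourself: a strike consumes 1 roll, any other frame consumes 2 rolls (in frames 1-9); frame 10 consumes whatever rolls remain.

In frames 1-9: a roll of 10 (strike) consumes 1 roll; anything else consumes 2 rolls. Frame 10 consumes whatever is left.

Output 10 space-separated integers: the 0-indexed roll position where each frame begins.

Answer: 0 1 3 5 7 9 11 12 14 16

Derivation:
Frame 1 starts at roll index 0: roll=10 (strike), consumes 1 roll
Frame 2 starts at roll index 1: rolls=2,4 (sum=6), consumes 2 rolls
Frame 3 starts at roll index 3: rolls=2,7 (sum=9), consumes 2 rolls
Frame 4 starts at roll index 5: rolls=6,3 (sum=9), consumes 2 rolls
Frame 5 starts at roll index 7: rolls=6,4 (sum=10), consumes 2 rolls
Frame 6 starts at roll index 9: rolls=5,1 (sum=6), consumes 2 rolls
Frame 7 starts at roll index 11: roll=10 (strike), consumes 1 roll
Frame 8 starts at roll index 12: rolls=1,1 (sum=2), consumes 2 rolls
Frame 9 starts at roll index 14: rolls=9,0 (sum=9), consumes 2 rolls
Frame 10 starts at roll index 16: 3 remaining rolls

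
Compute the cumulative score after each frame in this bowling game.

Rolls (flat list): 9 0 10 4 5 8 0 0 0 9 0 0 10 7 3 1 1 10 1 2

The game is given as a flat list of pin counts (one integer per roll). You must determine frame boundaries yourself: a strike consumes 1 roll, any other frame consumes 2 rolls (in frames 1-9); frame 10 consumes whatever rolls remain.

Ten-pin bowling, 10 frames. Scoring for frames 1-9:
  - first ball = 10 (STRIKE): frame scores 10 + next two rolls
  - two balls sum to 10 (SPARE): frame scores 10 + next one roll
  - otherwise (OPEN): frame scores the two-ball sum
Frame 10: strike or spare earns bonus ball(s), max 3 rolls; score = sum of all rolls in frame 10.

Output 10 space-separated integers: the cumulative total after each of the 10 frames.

Answer: 9 28 37 45 45 54 71 82 84 97

Derivation:
Frame 1: OPEN (9+0=9). Cumulative: 9
Frame 2: STRIKE. 10 + next two rolls (4+5) = 19. Cumulative: 28
Frame 3: OPEN (4+5=9). Cumulative: 37
Frame 4: OPEN (8+0=8). Cumulative: 45
Frame 5: OPEN (0+0=0). Cumulative: 45
Frame 6: OPEN (9+0=9). Cumulative: 54
Frame 7: SPARE (0+10=10). 10 + next roll (7) = 17. Cumulative: 71
Frame 8: SPARE (7+3=10). 10 + next roll (1) = 11. Cumulative: 82
Frame 9: OPEN (1+1=2). Cumulative: 84
Frame 10: STRIKE. Sum of all frame-10 rolls (10+1+2) = 13. Cumulative: 97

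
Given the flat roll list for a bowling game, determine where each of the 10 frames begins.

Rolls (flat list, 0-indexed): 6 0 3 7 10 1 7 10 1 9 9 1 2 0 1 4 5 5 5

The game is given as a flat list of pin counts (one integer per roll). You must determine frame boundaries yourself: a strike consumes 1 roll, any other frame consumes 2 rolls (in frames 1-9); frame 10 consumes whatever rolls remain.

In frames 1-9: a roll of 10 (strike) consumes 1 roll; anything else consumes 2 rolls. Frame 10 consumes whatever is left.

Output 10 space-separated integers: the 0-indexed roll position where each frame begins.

Answer: 0 2 4 5 7 8 10 12 14 16

Derivation:
Frame 1 starts at roll index 0: rolls=6,0 (sum=6), consumes 2 rolls
Frame 2 starts at roll index 2: rolls=3,7 (sum=10), consumes 2 rolls
Frame 3 starts at roll index 4: roll=10 (strike), consumes 1 roll
Frame 4 starts at roll index 5: rolls=1,7 (sum=8), consumes 2 rolls
Frame 5 starts at roll index 7: roll=10 (strike), consumes 1 roll
Frame 6 starts at roll index 8: rolls=1,9 (sum=10), consumes 2 rolls
Frame 7 starts at roll index 10: rolls=9,1 (sum=10), consumes 2 rolls
Frame 8 starts at roll index 12: rolls=2,0 (sum=2), consumes 2 rolls
Frame 9 starts at roll index 14: rolls=1,4 (sum=5), consumes 2 rolls
Frame 10 starts at roll index 16: 3 remaining rolls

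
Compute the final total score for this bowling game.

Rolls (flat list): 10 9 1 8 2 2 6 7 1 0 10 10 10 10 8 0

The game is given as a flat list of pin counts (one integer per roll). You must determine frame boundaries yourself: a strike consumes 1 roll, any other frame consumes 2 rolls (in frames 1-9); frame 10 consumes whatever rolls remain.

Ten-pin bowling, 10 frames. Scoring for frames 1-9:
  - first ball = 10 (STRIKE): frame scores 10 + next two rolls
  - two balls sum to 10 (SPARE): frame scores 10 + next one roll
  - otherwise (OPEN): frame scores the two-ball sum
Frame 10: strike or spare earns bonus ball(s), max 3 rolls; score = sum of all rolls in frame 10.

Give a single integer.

Answer: 170

Derivation:
Frame 1: STRIKE. 10 + next two rolls (9+1) = 20. Cumulative: 20
Frame 2: SPARE (9+1=10). 10 + next roll (8) = 18. Cumulative: 38
Frame 3: SPARE (8+2=10). 10 + next roll (2) = 12. Cumulative: 50
Frame 4: OPEN (2+6=8). Cumulative: 58
Frame 5: OPEN (7+1=8). Cumulative: 66
Frame 6: SPARE (0+10=10). 10 + next roll (10) = 20. Cumulative: 86
Frame 7: STRIKE. 10 + next two rolls (10+10) = 30. Cumulative: 116
Frame 8: STRIKE. 10 + next two rolls (10+8) = 28. Cumulative: 144
Frame 9: STRIKE. 10 + next two rolls (8+0) = 18. Cumulative: 162
Frame 10: OPEN. Sum of all frame-10 rolls (8+0) = 8. Cumulative: 170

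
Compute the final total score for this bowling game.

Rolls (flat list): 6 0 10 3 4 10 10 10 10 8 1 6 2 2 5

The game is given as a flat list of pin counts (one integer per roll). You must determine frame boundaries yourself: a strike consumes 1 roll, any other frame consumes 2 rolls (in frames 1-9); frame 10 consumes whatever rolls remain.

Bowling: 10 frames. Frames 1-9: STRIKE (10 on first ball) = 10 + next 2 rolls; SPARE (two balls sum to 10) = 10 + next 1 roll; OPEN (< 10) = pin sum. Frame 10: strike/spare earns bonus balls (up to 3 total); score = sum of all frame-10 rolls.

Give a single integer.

Frame 1: OPEN (6+0=6). Cumulative: 6
Frame 2: STRIKE. 10 + next two rolls (3+4) = 17. Cumulative: 23
Frame 3: OPEN (3+4=7). Cumulative: 30
Frame 4: STRIKE. 10 + next two rolls (10+10) = 30. Cumulative: 60
Frame 5: STRIKE. 10 + next two rolls (10+10) = 30. Cumulative: 90
Frame 6: STRIKE. 10 + next two rolls (10+8) = 28. Cumulative: 118
Frame 7: STRIKE. 10 + next two rolls (8+1) = 19. Cumulative: 137
Frame 8: OPEN (8+1=9). Cumulative: 146
Frame 9: OPEN (6+2=8). Cumulative: 154
Frame 10: OPEN. Sum of all frame-10 rolls (2+5) = 7. Cumulative: 161

Answer: 161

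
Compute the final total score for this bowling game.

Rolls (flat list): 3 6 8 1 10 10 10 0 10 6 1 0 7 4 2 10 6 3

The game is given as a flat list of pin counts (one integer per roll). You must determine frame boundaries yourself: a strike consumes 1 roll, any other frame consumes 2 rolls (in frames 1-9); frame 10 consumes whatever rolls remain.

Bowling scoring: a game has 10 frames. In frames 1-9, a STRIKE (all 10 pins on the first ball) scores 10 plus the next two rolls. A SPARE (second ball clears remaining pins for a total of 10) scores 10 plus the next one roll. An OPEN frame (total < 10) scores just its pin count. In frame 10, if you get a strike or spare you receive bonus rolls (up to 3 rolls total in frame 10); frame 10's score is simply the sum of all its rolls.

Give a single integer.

Answer: 143

Derivation:
Frame 1: OPEN (3+6=9). Cumulative: 9
Frame 2: OPEN (8+1=9). Cumulative: 18
Frame 3: STRIKE. 10 + next two rolls (10+10) = 30. Cumulative: 48
Frame 4: STRIKE. 10 + next two rolls (10+0) = 20. Cumulative: 68
Frame 5: STRIKE. 10 + next two rolls (0+10) = 20. Cumulative: 88
Frame 6: SPARE (0+10=10). 10 + next roll (6) = 16. Cumulative: 104
Frame 7: OPEN (6+1=7). Cumulative: 111
Frame 8: OPEN (0+7=7). Cumulative: 118
Frame 9: OPEN (4+2=6). Cumulative: 124
Frame 10: STRIKE. Sum of all frame-10 rolls (10+6+3) = 19. Cumulative: 143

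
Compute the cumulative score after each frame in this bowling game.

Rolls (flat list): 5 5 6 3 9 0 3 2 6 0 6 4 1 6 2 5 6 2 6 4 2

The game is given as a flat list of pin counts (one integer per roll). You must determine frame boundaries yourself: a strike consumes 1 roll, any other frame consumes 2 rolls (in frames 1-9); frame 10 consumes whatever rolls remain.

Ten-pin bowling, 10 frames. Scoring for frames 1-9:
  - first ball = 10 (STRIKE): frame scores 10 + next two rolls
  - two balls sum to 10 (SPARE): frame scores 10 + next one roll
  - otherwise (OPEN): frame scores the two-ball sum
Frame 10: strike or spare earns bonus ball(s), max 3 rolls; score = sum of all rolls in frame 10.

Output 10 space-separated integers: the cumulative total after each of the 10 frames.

Frame 1: SPARE (5+5=10). 10 + next roll (6) = 16. Cumulative: 16
Frame 2: OPEN (6+3=9). Cumulative: 25
Frame 3: OPEN (9+0=9). Cumulative: 34
Frame 4: OPEN (3+2=5). Cumulative: 39
Frame 5: OPEN (6+0=6). Cumulative: 45
Frame 6: SPARE (6+4=10). 10 + next roll (1) = 11. Cumulative: 56
Frame 7: OPEN (1+6=7). Cumulative: 63
Frame 8: OPEN (2+5=7). Cumulative: 70
Frame 9: OPEN (6+2=8). Cumulative: 78
Frame 10: SPARE. Sum of all frame-10 rolls (6+4+2) = 12. Cumulative: 90

Answer: 16 25 34 39 45 56 63 70 78 90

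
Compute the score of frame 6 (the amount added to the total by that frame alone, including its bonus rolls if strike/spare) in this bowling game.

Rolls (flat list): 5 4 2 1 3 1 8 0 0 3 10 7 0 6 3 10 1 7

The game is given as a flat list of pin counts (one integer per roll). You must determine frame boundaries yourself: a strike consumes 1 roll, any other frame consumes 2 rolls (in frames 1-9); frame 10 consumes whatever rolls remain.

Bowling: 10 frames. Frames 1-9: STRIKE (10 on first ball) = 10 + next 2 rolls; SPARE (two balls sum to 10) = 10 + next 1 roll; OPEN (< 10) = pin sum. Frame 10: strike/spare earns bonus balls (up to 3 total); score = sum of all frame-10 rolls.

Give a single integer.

Frame 1: OPEN (5+4=9). Cumulative: 9
Frame 2: OPEN (2+1=3). Cumulative: 12
Frame 3: OPEN (3+1=4). Cumulative: 16
Frame 4: OPEN (8+0=8). Cumulative: 24
Frame 5: OPEN (0+3=3). Cumulative: 27
Frame 6: STRIKE. 10 + next two rolls (7+0) = 17. Cumulative: 44
Frame 7: OPEN (7+0=7). Cumulative: 51
Frame 8: OPEN (6+3=9). Cumulative: 60

Answer: 17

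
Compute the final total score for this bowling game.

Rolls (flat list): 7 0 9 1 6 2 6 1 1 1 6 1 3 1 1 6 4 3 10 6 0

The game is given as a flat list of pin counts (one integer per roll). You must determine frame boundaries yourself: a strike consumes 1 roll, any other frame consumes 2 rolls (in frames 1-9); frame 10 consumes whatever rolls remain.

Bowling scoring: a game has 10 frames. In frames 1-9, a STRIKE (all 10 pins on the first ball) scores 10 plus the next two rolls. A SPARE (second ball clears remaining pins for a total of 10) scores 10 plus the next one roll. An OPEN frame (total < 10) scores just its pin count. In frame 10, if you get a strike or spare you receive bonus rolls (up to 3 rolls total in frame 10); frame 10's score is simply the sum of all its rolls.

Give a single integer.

Answer: 81

Derivation:
Frame 1: OPEN (7+0=7). Cumulative: 7
Frame 2: SPARE (9+1=10). 10 + next roll (6) = 16. Cumulative: 23
Frame 3: OPEN (6+2=8). Cumulative: 31
Frame 4: OPEN (6+1=7). Cumulative: 38
Frame 5: OPEN (1+1=2). Cumulative: 40
Frame 6: OPEN (6+1=7). Cumulative: 47
Frame 7: OPEN (3+1=4). Cumulative: 51
Frame 8: OPEN (1+6=7). Cumulative: 58
Frame 9: OPEN (4+3=7). Cumulative: 65
Frame 10: STRIKE. Sum of all frame-10 rolls (10+6+0) = 16. Cumulative: 81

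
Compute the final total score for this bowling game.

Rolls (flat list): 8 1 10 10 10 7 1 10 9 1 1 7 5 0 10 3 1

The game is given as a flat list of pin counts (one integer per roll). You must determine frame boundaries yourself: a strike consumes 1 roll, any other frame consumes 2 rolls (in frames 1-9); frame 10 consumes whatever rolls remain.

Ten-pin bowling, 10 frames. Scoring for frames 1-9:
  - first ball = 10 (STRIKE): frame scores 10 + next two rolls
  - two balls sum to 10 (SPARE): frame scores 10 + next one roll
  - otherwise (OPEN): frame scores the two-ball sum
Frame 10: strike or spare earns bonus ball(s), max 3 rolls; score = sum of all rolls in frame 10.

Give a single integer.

Frame 1: OPEN (8+1=9). Cumulative: 9
Frame 2: STRIKE. 10 + next two rolls (10+10) = 30. Cumulative: 39
Frame 3: STRIKE. 10 + next two rolls (10+7) = 27. Cumulative: 66
Frame 4: STRIKE. 10 + next two rolls (7+1) = 18. Cumulative: 84
Frame 5: OPEN (7+1=8). Cumulative: 92
Frame 6: STRIKE. 10 + next two rolls (9+1) = 20. Cumulative: 112
Frame 7: SPARE (9+1=10). 10 + next roll (1) = 11. Cumulative: 123
Frame 8: OPEN (1+7=8). Cumulative: 131
Frame 9: OPEN (5+0=5). Cumulative: 136
Frame 10: STRIKE. Sum of all frame-10 rolls (10+3+1) = 14. Cumulative: 150

Answer: 150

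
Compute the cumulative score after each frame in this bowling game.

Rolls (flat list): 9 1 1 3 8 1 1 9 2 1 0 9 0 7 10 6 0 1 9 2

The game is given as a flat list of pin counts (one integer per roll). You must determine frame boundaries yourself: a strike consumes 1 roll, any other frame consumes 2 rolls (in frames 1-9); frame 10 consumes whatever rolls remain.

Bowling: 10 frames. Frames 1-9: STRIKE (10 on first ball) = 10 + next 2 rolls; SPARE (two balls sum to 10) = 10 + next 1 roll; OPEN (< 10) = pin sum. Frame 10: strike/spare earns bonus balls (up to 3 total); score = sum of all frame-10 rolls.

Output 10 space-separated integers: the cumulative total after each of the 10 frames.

Frame 1: SPARE (9+1=10). 10 + next roll (1) = 11. Cumulative: 11
Frame 2: OPEN (1+3=4). Cumulative: 15
Frame 3: OPEN (8+1=9). Cumulative: 24
Frame 4: SPARE (1+9=10). 10 + next roll (2) = 12. Cumulative: 36
Frame 5: OPEN (2+1=3). Cumulative: 39
Frame 6: OPEN (0+9=9). Cumulative: 48
Frame 7: OPEN (0+7=7). Cumulative: 55
Frame 8: STRIKE. 10 + next two rolls (6+0) = 16. Cumulative: 71
Frame 9: OPEN (6+0=6). Cumulative: 77
Frame 10: SPARE. Sum of all frame-10 rolls (1+9+2) = 12. Cumulative: 89

Answer: 11 15 24 36 39 48 55 71 77 89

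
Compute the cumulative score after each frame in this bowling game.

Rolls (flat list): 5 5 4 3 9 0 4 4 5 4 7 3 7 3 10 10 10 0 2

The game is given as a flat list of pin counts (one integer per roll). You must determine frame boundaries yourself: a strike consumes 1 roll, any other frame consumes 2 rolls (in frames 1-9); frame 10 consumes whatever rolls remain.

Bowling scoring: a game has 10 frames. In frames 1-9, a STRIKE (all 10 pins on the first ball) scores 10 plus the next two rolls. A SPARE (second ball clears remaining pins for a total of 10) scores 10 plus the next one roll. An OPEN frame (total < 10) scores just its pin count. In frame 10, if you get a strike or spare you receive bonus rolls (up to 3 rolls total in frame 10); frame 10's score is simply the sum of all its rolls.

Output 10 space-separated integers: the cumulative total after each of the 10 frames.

Frame 1: SPARE (5+5=10). 10 + next roll (4) = 14. Cumulative: 14
Frame 2: OPEN (4+3=7). Cumulative: 21
Frame 3: OPEN (9+0=9). Cumulative: 30
Frame 4: OPEN (4+4=8). Cumulative: 38
Frame 5: OPEN (5+4=9). Cumulative: 47
Frame 6: SPARE (7+3=10). 10 + next roll (7) = 17. Cumulative: 64
Frame 7: SPARE (7+3=10). 10 + next roll (10) = 20. Cumulative: 84
Frame 8: STRIKE. 10 + next two rolls (10+10) = 30. Cumulative: 114
Frame 9: STRIKE. 10 + next two rolls (10+0) = 20. Cumulative: 134
Frame 10: STRIKE. Sum of all frame-10 rolls (10+0+2) = 12. Cumulative: 146

Answer: 14 21 30 38 47 64 84 114 134 146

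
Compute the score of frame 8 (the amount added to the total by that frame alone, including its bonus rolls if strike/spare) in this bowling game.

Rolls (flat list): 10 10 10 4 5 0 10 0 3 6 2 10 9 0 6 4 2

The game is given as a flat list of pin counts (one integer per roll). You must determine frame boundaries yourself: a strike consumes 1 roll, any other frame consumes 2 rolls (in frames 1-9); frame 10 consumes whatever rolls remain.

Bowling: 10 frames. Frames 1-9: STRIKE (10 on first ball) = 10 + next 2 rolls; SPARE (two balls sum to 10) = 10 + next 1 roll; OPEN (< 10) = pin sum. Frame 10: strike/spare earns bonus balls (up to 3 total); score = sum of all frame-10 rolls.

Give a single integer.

Frame 1: STRIKE. 10 + next two rolls (10+10) = 30. Cumulative: 30
Frame 2: STRIKE. 10 + next two rolls (10+4) = 24. Cumulative: 54
Frame 3: STRIKE. 10 + next two rolls (4+5) = 19. Cumulative: 73
Frame 4: OPEN (4+5=9). Cumulative: 82
Frame 5: SPARE (0+10=10). 10 + next roll (0) = 10. Cumulative: 92
Frame 6: OPEN (0+3=3). Cumulative: 95
Frame 7: OPEN (6+2=8). Cumulative: 103
Frame 8: STRIKE. 10 + next two rolls (9+0) = 19. Cumulative: 122
Frame 9: OPEN (9+0=9). Cumulative: 131
Frame 10: SPARE. Sum of all frame-10 rolls (6+4+2) = 12. Cumulative: 143

Answer: 19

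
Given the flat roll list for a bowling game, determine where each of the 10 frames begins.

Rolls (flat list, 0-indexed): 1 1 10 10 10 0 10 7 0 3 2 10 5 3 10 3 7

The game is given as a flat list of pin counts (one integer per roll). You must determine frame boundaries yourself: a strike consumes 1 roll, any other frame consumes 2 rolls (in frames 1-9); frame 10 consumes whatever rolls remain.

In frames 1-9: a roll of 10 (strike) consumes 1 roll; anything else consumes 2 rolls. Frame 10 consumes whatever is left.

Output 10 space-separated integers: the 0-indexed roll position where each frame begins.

Answer: 0 2 3 4 5 7 9 11 12 14

Derivation:
Frame 1 starts at roll index 0: rolls=1,1 (sum=2), consumes 2 rolls
Frame 2 starts at roll index 2: roll=10 (strike), consumes 1 roll
Frame 3 starts at roll index 3: roll=10 (strike), consumes 1 roll
Frame 4 starts at roll index 4: roll=10 (strike), consumes 1 roll
Frame 5 starts at roll index 5: rolls=0,10 (sum=10), consumes 2 rolls
Frame 6 starts at roll index 7: rolls=7,0 (sum=7), consumes 2 rolls
Frame 7 starts at roll index 9: rolls=3,2 (sum=5), consumes 2 rolls
Frame 8 starts at roll index 11: roll=10 (strike), consumes 1 roll
Frame 9 starts at roll index 12: rolls=5,3 (sum=8), consumes 2 rolls
Frame 10 starts at roll index 14: 3 remaining rolls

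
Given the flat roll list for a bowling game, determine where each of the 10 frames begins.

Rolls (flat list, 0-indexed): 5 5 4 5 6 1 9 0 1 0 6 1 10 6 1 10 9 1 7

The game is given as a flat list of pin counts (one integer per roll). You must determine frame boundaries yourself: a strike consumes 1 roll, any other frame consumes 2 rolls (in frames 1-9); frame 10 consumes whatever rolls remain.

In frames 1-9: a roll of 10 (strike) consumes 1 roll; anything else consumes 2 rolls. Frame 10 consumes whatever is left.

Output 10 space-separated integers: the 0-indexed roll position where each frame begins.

Answer: 0 2 4 6 8 10 12 13 15 16

Derivation:
Frame 1 starts at roll index 0: rolls=5,5 (sum=10), consumes 2 rolls
Frame 2 starts at roll index 2: rolls=4,5 (sum=9), consumes 2 rolls
Frame 3 starts at roll index 4: rolls=6,1 (sum=7), consumes 2 rolls
Frame 4 starts at roll index 6: rolls=9,0 (sum=9), consumes 2 rolls
Frame 5 starts at roll index 8: rolls=1,0 (sum=1), consumes 2 rolls
Frame 6 starts at roll index 10: rolls=6,1 (sum=7), consumes 2 rolls
Frame 7 starts at roll index 12: roll=10 (strike), consumes 1 roll
Frame 8 starts at roll index 13: rolls=6,1 (sum=7), consumes 2 rolls
Frame 9 starts at roll index 15: roll=10 (strike), consumes 1 roll
Frame 10 starts at roll index 16: 3 remaining rolls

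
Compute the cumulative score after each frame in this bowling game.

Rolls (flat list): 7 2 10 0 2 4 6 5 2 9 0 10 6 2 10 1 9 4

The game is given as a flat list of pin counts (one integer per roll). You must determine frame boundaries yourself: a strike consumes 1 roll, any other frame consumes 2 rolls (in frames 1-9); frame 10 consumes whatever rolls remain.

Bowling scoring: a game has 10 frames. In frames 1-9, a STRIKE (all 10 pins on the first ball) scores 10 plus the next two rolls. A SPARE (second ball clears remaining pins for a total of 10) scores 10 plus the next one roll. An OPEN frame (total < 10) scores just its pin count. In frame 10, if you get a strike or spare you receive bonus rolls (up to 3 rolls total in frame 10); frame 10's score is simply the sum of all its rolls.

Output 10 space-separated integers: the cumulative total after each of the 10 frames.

Frame 1: OPEN (7+2=9). Cumulative: 9
Frame 2: STRIKE. 10 + next two rolls (0+2) = 12. Cumulative: 21
Frame 3: OPEN (0+2=2). Cumulative: 23
Frame 4: SPARE (4+6=10). 10 + next roll (5) = 15. Cumulative: 38
Frame 5: OPEN (5+2=7). Cumulative: 45
Frame 6: OPEN (9+0=9). Cumulative: 54
Frame 7: STRIKE. 10 + next two rolls (6+2) = 18. Cumulative: 72
Frame 8: OPEN (6+2=8). Cumulative: 80
Frame 9: STRIKE. 10 + next two rolls (1+9) = 20. Cumulative: 100
Frame 10: SPARE. Sum of all frame-10 rolls (1+9+4) = 14. Cumulative: 114

Answer: 9 21 23 38 45 54 72 80 100 114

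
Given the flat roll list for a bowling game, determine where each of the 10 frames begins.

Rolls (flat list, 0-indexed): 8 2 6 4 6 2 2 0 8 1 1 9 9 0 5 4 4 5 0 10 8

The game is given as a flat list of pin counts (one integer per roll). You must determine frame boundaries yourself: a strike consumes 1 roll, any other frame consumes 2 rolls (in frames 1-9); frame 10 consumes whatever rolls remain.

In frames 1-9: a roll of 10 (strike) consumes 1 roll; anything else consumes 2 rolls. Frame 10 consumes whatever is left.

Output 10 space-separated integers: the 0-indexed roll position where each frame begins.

Answer: 0 2 4 6 8 10 12 14 16 18

Derivation:
Frame 1 starts at roll index 0: rolls=8,2 (sum=10), consumes 2 rolls
Frame 2 starts at roll index 2: rolls=6,4 (sum=10), consumes 2 rolls
Frame 3 starts at roll index 4: rolls=6,2 (sum=8), consumes 2 rolls
Frame 4 starts at roll index 6: rolls=2,0 (sum=2), consumes 2 rolls
Frame 5 starts at roll index 8: rolls=8,1 (sum=9), consumes 2 rolls
Frame 6 starts at roll index 10: rolls=1,9 (sum=10), consumes 2 rolls
Frame 7 starts at roll index 12: rolls=9,0 (sum=9), consumes 2 rolls
Frame 8 starts at roll index 14: rolls=5,4 (sum=9), consumes 2 rolls
Frame 9 starts at roll index 16: rolls=4,5 (sum=9), consumes 2 rolls
Frame 10 starts at roll index 18: 3 remaining rolls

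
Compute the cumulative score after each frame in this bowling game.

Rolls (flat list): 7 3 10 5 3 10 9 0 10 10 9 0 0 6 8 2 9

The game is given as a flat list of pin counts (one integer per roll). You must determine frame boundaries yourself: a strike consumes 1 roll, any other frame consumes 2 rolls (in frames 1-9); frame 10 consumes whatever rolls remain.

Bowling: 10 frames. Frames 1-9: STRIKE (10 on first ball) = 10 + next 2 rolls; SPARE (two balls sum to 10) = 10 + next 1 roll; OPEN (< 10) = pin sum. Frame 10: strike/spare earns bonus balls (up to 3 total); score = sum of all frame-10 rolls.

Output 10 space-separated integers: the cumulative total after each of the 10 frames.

Answer: 20 38 46 65 74 103 122 131 137 156

Derivation:
Frame 1: SPARE (7+3=10). 10 + next roll (10) = 20. Cumulative: 20
Frame 2: STRIKE. 10 + next two rolls (5+3) = 18. Cumulative: 38
Frame 3: OPEN (5+3=8). Cumulative: 46
Frame 4: STRIKE. 10 + next two rolls (9+0) = 19. Cumulative: 65
Frame 5: OPEN (9+0=9). Cumulative: 74
Frame 6: STRIKE. 10 + next two rolls (10+9) = 29. Cumulative: 103
Frame 7: STRIKE. 10 + next two rolls (9+0) = 19. Cumulative: 122
Frame 8: OPEN (9+0=9). Cumulative: 131
Frame 9: OPEN (0+6=6). Cumulative: 137
Frame 10: SPARE. Sum of all frame-10 rolls (8+2+9) = 19. Cumulative: 156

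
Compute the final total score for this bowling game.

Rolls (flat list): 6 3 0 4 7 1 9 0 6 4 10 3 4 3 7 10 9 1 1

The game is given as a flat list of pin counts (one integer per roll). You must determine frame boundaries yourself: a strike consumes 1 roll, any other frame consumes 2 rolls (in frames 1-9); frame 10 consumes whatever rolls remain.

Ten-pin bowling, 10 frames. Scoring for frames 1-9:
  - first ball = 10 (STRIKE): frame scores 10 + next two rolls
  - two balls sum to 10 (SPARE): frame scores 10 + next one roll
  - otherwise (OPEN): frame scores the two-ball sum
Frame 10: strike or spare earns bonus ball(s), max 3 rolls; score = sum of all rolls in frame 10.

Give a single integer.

Frame 1: OPEN (6+3=9). Cumulative: 9
Frame 2: OPEN (0+4=4). Cumulative: 13
Frame 3: OPEN (7+1=8). Cumulative: 21
Frame 4: OPEN (9+0=9). Cumulative: 30
Frame 5: SPARE (6+4=10). 10 + next roll (10) = 20. Cumulative: 50
Frame 6: STRIKE. 10 + next two rolls (3+4) = 17. Cumulative: 67
Frame 7: OPEN (3+4=7). Cumulative: 74
Frame 8: SPARE (3+7=10). 10 + next roll (10) = 20. Cumulative: 94
Frame 9: STRIKE. 10 + next two rolls (9+1) = 20. Cumulative: 114
Frame 10: SPARE. Sum of all frame-10 rolls (9+1+1) = 11. Cumulative: 125

Answer: 125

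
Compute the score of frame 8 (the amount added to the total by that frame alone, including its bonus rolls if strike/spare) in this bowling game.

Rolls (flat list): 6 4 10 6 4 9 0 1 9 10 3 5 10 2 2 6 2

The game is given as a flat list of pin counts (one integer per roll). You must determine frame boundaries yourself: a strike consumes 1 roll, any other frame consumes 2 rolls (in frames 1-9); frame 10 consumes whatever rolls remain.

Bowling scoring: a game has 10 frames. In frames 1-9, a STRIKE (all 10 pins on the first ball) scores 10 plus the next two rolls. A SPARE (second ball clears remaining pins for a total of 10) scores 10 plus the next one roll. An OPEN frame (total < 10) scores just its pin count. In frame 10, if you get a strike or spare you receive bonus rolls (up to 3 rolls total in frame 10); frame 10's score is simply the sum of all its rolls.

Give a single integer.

Frame 1: SPARE (6+4=10). 10 + next roll (10) = 20. Cumulative: 20
Frame 2: STRIKE. 10 + next two rolls (6+4) = 20. Cumulative: 40
Frame 3: SPARE (6+4=10). 10 + next roll (9) = 19. Cumulative: 59
Frame 4: OPEN (9+0=9). Cumulative: 68
Frame 5: SPARE (1+9=10). 10 + next roll (10) = 20. Cumulative: 88
Frame 6: STRIKE. 10 + next two rolls (3+5) = 18. Cumulative: 106
Frame 7: OPEN (3+5=8). Cumulative: 114
Frame 8: STRIKE. 10 + next two rolls (2+2) = 14. Cumulative: 128
Frame 9: OPEN (2+2=4). Cumulative: 132
Frame 10: OPEN. Sum of all frame-10 rolls (6+2) = 8. Cumulative: 140

Answer: 14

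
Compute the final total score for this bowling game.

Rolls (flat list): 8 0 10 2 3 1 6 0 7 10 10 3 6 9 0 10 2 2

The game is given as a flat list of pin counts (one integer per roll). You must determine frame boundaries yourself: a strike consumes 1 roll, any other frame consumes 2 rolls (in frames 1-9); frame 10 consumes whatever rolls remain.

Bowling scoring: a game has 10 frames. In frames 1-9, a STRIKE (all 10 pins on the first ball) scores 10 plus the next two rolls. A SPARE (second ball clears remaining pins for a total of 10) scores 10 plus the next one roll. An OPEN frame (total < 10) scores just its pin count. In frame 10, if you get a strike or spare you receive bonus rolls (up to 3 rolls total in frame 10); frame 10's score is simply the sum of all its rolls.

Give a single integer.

Frame 1: OPEN (8+0=8). Cumulative: 8
Frame 2: STRIKE. 10 + next two rolls (2+3) = 15. Cumulative: 23
Frame 3: OPEN (2+3=5). Cumulative: 28
Frame 4: OPEN (1+6=7). Cumulative: 35
Frame 5: OPEN (0+7=7). Cumulative: 42
Frame 6: STRIKE. 10 + next two rolls (10+3) = 23. Cumulative: 65
Frame 7: STRIKE. 10 + next two rolls (3+6) = 19. Cumulative: 84
Frame 8: OPEN (3+6=9). Cumulative: 93
Frame 9: OPEN (9+0=9). Cumulative: 102
Frame 10: STRIKE. Sum of all frame-10 rolls (10+2+2) = 14. Cumulative: 116

Answer: 116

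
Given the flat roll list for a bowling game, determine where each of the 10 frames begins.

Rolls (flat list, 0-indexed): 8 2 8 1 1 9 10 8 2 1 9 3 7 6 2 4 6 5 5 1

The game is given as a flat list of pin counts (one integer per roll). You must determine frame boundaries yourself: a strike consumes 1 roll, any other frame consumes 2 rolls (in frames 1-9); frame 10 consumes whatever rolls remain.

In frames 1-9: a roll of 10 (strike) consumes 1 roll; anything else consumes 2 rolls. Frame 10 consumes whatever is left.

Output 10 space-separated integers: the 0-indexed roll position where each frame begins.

Frame 1 starts at roll index 0: rolls=8,2 (sum=10), consumes 2 rolls
Frame 2 starts at roll index 2: rolls=8,1 (sum=9), consumes 2 rolls
Frame 3 starts at roll index 4: rolls=1,9 (sum=10), consumes 2 rolls
Frame 4 starts at roll index 6: roll=10 (strike), consumes 1 roll
Frame 5 starts at roll index 7: rolls=8,2 (sum=10), consumes 2 rolls
Frame 6 starts at roll index 9: rolls=1,9 (sum=10), consumes 2 rolls
Frame 7 starts at roll index 11: rolls=3,7 (sum=10), consumes 2 rolls
Frame 8 starts at roll index 13: rolls=6,2 (sum=8), consumes 2 rolls
Frame 9 starts at roll index 15: rolls=4,6 (sum=10), consumes 2 rolls
Frame 10 starts at roll index 17: 3 remaining rolls

Answer: 0 2 4 6 7 9 11 13 15 17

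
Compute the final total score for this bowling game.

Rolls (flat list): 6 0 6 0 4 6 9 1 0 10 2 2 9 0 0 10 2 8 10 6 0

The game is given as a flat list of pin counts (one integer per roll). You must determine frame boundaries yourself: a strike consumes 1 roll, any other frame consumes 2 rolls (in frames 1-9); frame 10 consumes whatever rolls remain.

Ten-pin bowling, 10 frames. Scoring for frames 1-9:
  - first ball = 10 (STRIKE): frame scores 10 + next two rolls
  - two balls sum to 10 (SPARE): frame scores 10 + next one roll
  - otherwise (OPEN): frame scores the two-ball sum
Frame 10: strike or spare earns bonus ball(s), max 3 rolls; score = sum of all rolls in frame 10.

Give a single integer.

Frame 1: OPEN (6+0=6). Cumulative: 6
Frame 2: OPEN (6+0=6). Cumulative: 12
Frame 3: SPARE (4+6=10). 10 + next roll (9) = 19. Cumulative: 31
Frame 4: SPARE (9+1=10). 10 + next roll (0) = 10. Cumulative: 41
Frame 5: SPARE (0+10=10). 10 + next roll (2) = 12. Cumulative: 53
Frame 6: OPEN (2+2=4). Cumulative: 57
Frame 7: OPEN (9+0=9). Cumulative: 66
Frame 8: SPARE (0+10=10). 10 + next roll (2) = 12. Cumulative: 78
Frame 9: SPARE (2+8=10). 10 + next roll (10) = 20. Cumulative: 98
Frame 10: STRIKE. Sum of all frame-10 rolls (10+6+0) = 16. Cumulative: 114

Answer: 114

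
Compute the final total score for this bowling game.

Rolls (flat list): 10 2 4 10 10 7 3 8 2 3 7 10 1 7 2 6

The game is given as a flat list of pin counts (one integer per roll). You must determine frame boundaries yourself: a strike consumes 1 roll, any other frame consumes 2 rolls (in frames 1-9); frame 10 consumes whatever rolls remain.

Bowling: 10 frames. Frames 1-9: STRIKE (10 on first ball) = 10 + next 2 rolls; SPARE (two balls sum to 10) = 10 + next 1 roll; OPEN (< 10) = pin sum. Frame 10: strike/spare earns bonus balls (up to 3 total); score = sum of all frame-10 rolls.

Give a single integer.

Frame 1: STRIKE. 10 + next two rolls (2+4) = 16. Cumulative: 16
Frame 2: OPEN (2+4=6). Cumulative: 22
Frame 3: STRIKE. 10 + next two rolls (10+7) = 27. Cumulative: 49
Frame 4: STRIKE. 10 + next two rolls (7+3) = 20. Cumulative: 69
Frame 5: SPARE (7+3=10). 10 + next roll (8) = 18. Cumulative: 87
Frame 6: SPARE (8+2=10). 10 + next roll (3) = 13. Cumulative: 100
Frame 7: SPARE (3+7=10). 10 + next roll (10) = 20. Cumulative: 120
Frame 8: STRIKE. 10 + next two rolls (1+7) = 18. Cumulative: 138
Frame 9: OPEN (1+7=8). Cumulative: 146
Frame 10: OPEN. Sum of all frame-10 rolls (2+6) = 8. Cumulative: 154

Answer: 154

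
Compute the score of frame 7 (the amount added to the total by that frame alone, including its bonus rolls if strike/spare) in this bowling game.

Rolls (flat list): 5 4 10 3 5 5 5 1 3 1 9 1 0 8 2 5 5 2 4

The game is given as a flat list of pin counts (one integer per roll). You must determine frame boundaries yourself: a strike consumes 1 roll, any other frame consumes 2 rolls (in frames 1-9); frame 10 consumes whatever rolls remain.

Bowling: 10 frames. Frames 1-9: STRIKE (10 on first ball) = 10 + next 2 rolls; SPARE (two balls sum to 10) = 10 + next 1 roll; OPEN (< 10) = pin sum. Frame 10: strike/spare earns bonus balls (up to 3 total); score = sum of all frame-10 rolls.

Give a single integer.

Frame 1: OPEN (5+4=9). Cumulative: 9
Frame 2: STRIKE. 10 + next two rolls (3+5) = 18. Cumulative: 27
Frame 3: OPEN (3+5=8). Cumulative: 35
Frame 4: SPARE (5+5=10). 10 + next roll (1) = 11. Cumulative: 46
Frame 5: OPEN (1+3=4). Cumulative: 50
Frame 6: SPARE (1+9=10). 10 + next roll (1) = 11. Cumulative: 61
Frame 7: OPEN (1+0=1). Cumulative: 62
Frame 8: SPARE (8+2=10). 10 + next roll (5) = 15. Cumulative: 77
Frame 9: SPARE (5+5=10). 10 + next roll (2) = 12. Cumulative: 89

Answer: 1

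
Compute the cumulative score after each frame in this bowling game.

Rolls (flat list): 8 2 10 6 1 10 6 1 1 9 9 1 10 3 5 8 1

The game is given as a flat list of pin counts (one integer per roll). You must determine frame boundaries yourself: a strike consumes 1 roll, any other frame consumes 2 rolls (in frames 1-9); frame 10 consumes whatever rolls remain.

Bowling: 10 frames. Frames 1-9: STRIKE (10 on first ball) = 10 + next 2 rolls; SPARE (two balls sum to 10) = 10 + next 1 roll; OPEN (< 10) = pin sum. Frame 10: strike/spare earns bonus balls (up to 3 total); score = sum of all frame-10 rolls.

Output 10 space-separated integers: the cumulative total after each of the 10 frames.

Answer: 20 37 44 61 68 87 107 125 133 142

Derivation:
Frame 1: SPARE (8+2=10). 10 + next roll (10) = 20. Cumulative: 20
Frame 2: STRIKE. 10 + next two rolls (6+1) = 17. Cumulative: 37
Frame 3: OPEN (6+1=7). Cumulative: 44
Frame 4: STRIKE. 10 + next two rolls (6+1) = 17. Cumulative: 61
Frame 5: OPEN (6+1=7). Cumulative: 68
Frame 6: SPARE (1+9=10). 10 + next roll (9) = 19. Cumulative: 87
Frame 7: SPARE (9+1=10). 10 + next roll (10) = 20. Cumulative: 107
Frame 8: STRIKE. 10 + next two rolls (3+5) = 18. Cumulative: 125
Frame 9: OPEN (3+5=8). Cumulative: 133
Frame 10: OPEN. Sum of all frame-10 rolls (8+1) = 9. Cumulative: 142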